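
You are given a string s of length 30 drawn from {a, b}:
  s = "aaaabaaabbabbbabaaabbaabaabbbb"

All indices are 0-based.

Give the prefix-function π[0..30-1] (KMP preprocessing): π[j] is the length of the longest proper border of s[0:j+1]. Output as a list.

π[0] = 0
j=1 s[j]='a': π[1]=1 (border 'a')
j=2 s[j]='a': π[2]=2 (border 'aa')
j=3 s[j]='a': π[3]=3 (border 'aaa')
j=4 s[j]='b': k: 3→2→1→0; π[4]=0 (border '')
j=5 s[j]='a': π[5]=1 (border 'a')
j=6 s[j]='a': π[6]=2 (border 'aa')
j=7 s[j]='a': π[7]=3 (border 'aaa')
j=8 s[j]='b': k: 3→2→1→0; π[8]=0 (border '')
j=9 s[j]='b': π[9]=0 (border '')
j=10 s[j]='a': π[10]=1 (border 'a')
j=11 s[j]='b': k: 1→0; π[11]=0 (border '')
j=12 s[j]='b': π[12]=0 (border '')
j=13 s[j]='b': π[13]=0 (border '')
j=14 s[j]='a': π[14]=1 (border 'a')
j=15 s[j]='b': k: 1→0; π[15]=0 (border '')
j=16 s[j]='a': π[16]=1 (border 'a')
j=17 s[j]='a': π[17]=2 (border 'aa')
j=18 s[j]='a': π[18]=3 (border 'aaa')
j=19 s[j]='b': k: 3→2→1→0; π[19]=0 (border '')
j=20 s[j]='b': π[20]=0 (border '')
j=21 s[j]='a': π[21]=1 (border 'a')
j=22 s[j]='a': π[22]=2 (border 'aa')
j=23 s[j]='b': k: 2→1→0; π[23]=0 (border '')
j=24 s[j]='a': π[24]=1 (border 'a')
j=25 s[j]='a': π[25]=2 (border 'aa')
j=26 s[j]='b': k: 2→1→0; π[26]=0 (border '')
j=27 s[j]='b': π[27]=0 (border '')
j=28 s[j]='b': π[28]=0 (border '')
j=29 s[j]='b': π[29]=0 (border '')

[0, 1, 2, 3, 0, 1, 2, 3, 0, 0, 1, 0, 0, 0, 1, 0, 1, 2, 3, 0, 0, 1, 2, 0, 1, 2, 0, 0, 0, 0]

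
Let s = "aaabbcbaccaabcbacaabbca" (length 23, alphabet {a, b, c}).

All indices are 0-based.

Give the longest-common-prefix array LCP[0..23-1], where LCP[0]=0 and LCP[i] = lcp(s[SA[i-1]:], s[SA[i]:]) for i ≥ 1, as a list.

[0, 1, 2, 5, 3, 1, 4, 2, 1, 2, 0, 3, 1, 3, 1, 2, 5, 0, 2, 4, 1, 4, 1]

sorted suffixes:
  #0 SA[0]=22  'a'
  #1 SA[1]=0  'aaabbcbaccaabcbacaabbca'
  #2 SA[2]=17  'aabbca'
  #3 SA[3]=1  'aabbcbaccaabcbacaabbca'
  #4 SA[4]=10  'aabcbacaabbca'
  #5 SA[5]=18  'abbca'
  #6 SA[6]=2  'abbcbaccaabcbacaabbca'
  #7 SA[7]=11  'abcbacaabbca'
  #8 SA[8]=15  'acaabbca'
  #9 SA[9]=7  'accaabcbacaabbca'
  #10 SA[10]=14  'bacaabbca'
  #11 SA[11]=6  'baccaabcbacaabbca'
  #12 SA[12]=19  'bbca'
  #13 SA[13]=3  'bbcbaccaabcbacaabbca'
  #14 SA[14]=20  'bca'
  #15 SA[15]=12  'bcbacaabbca'
  #16 SA[16]=4  'bcbaccaabcbacaabbca'
  #17 SA[17]=21  'ca'
  #18 SA[18]=16  'caabbca'
  #19 SA[19]=9  'caabcbacaabbca'
  #20 SA[20]=13  'cbacaabbca'
  #21 SA[21]=5  'cbaccaabcbacaabbca'
  #22 SA[22]=8  'ccaabcbacaabbca'

SA = [22, 0, 17, 1, 10, 18, 2, 11, 15, 7, 14, 6, 19, 3, 20, 12, 4, 21, 16, 9, 13, 5, 8]
rank  pair      lcp
   1  s[22:],s[0:]  1  'a'
   2  s[0:],s[17:]  2  'aa'
   3  s[17:],s[1:]  5  'aabbc'
   4  s[1:],s[10:]  3  'aab'
   5  s[10:],s[18:]  1  'a'
   6  s[18:],s[2:]  4  'abbc'
   7  s[2:],s[11:]  2  'ab'
   8  s[11:],s[15:]  1  'a'
   9  s[15:],s[7:]  2  'ac'
  10  s[7:],s[14:]  0  ''
  11  s[14:],s[6:]  3  'bac'
  12  s[6:],s[19:]  1  'b'
  13  s[19:],s[3:]  3  'bbc'
  14  s[3:],s[20:]  1  'b'
  15  s[20:],s[12:]  2  'bc'
  16  s[12:],s[4:]  5  'bcbac'
  17  s[4:],s[21:]  0  ''
  18  s[21:],s[16:]  2  'ca'
  19  s[16:],s[9:]  4  'caab'
  20  s[9:],s[13:]  1  'c'
  21  s[13:],s[5:]  4  'cbac'
  22  s[5:],s[8:]  1  'c'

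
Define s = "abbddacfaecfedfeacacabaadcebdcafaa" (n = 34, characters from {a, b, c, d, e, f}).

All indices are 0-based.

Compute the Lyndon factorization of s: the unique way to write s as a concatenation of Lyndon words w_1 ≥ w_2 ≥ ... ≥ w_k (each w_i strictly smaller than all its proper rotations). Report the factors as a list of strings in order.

["abbddacfaecfedfeacac", "ab", "aadcebdcaf", "a", "a"]

emit factor 1: 'abbddacfaecfedfeacac' (i=0, period=20)
emit factor 2: 'ab' (i=20, period=2)
emit factor 3: 'aadcebdcaf' (i=22, period=10)
emit factor 4: 'a' (i=32, period=1)
emit factor 5: 'a' (i=33, period=1)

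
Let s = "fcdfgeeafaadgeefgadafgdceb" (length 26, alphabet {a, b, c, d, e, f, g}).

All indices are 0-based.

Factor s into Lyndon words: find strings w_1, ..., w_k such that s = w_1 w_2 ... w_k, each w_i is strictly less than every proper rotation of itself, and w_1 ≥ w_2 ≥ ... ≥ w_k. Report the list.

["f", "cdfgee", "af", "aadgeefgadafgdceb"]

emit factor 1: 'f' (i=0, period=1)
emit factor 2: 'cdfgee' (i=1, period=6)
emit factor 3: 'af' (i=7, period=2)
emit factor 4: 'aadgeefgadafgdceb' (i=9, period=17)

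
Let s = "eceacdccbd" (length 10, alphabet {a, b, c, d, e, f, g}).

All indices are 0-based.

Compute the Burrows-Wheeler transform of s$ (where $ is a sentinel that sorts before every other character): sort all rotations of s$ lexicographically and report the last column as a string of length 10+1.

deccdaebcc$

rank  rotation     last
    0  $eceacdccbd  d
    1  acdccbd$ece  e
    2  bd$eceacdcc  c
    3  cbd$eceacdc  c
    4  ccbd$eceacd  d
    5  cdccbd$ecea  a
    6  ceacdccbd$e  e
    7  d$eceacdccb  b
    8  dccbd$eceac  c
    9  eacdccbd$ec  c
   10  eceacdccbd$  $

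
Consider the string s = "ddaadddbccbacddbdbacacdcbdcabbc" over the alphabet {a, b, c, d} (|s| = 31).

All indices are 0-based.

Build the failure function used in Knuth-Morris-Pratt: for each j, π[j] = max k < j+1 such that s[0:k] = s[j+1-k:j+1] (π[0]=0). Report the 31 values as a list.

π[0] = 0
j=1 s[j]='d': π[1]=1 (border 'd')
j=2 s[j]='a': k: 1→0; π[2]=0 (border '')
j=3 s[j]='a': π[3]=0 (border '')
j=4 s[j]='d': π[4]=1 (border 'd')
j=5 s[j]='d': π[5]=2 (border 'dd')
j=6 s[j]='d': k: 2→1; π[6]=2 (border 'dd')
j=7 s[j]='b': k: 2→1→0; π[7]=0 (border '')
j=8 s[j]='c': π[8]=0 (border '')
j=9 s[j]='c': π[9]=0 (border '')
j=10 s[j]='b': π[10]=0 (border '')
j=11 s[j]='a': π[11]=0 (border '')
j=12 s[j]='c': π[12]=0 (border '')
j=13 s[j]='d': π[13]=1 (border 'd')
j=14 s[j]='d': π[14]=2 (border 'dd')
j=15 s[j]='b': k: 2→1→0; π[15]=0 (border '')
j=16 s[j]='d': π[16]=1 (border 'd')
j=17 s[j]='b': k: 1→0; π[17]=0 (border '')
j=18 s[j]='a': π[18]=0 (border '')
j=19 s[j]='c': π[19]=0 (border '')
j=20 s[j]='a': π[20]=0 (border '')
j=21 s[j]='c': π[21]=0 (border '')
j=22 s[j]='d': π[22]=1 (border 'd')
j=23 s[j]='c': k: 1→0; π[23]=0 (border '')
j=24 s[j]='b': π[24]=0 (border '')
j=25 s[j]='d': π[25]=1 (border 'd')
j=26 s[j]='c': k: 1→0; π[26]=0 (border '')
j=27 s[j]='a': π[27]=0 (border '')
j=28 s[j]='b': π[28]=0 (border '')
j=29 s[j]='b': π[29]=0 (border '')
j=30 s[j]='c': π[30]=0 (border '')

[0, 1, 0, 0, 1, 2, 2, 0, 0, 0, 0, 0, 0, 1, 2, 0, 1, 0, 0, 0, 0, 0, 1, 0, 0, 1, 0, 0, 0, 0, 0]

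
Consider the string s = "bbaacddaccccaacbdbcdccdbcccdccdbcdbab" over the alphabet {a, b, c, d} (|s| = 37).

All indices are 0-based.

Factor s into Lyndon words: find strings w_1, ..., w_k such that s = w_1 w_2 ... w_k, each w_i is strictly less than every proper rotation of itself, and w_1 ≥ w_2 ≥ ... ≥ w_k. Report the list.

emit factor 1: 'b' (i=0, period=1)
emit factor 2: 'b' (i=1, period=1)
emit factor 3: 'aacddacccc' (i=2, period=10)
emit factor 4: 'aacbdbcdccdbcccdccdbcdbab' (i=12, period=25)

["b", "b", "aacddacccc", "aacbdbcdccdbcccdccdbcdbab"]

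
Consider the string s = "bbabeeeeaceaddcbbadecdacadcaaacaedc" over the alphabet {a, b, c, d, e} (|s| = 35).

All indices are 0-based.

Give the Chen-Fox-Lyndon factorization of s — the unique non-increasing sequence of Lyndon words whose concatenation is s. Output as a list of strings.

["b", "b", "abeeeeaceaddcbbadecdacadc", "aaacaedc"]

emit factor 1: 'b' (i=0, period=1)
emit factor 2: 'b' (i=1, period=1)
emit factor 3: 'abeeeeaceaddcbbadecdacadc' (i=2, period=25)
emit factor 4: 'aaacaedc' (i=27, period=8)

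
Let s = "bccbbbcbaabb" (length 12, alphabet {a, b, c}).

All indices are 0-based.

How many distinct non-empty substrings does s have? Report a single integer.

65

rank→(start, suffix):
  0 → (8, 'aabb')
  1 → (9, 'abb')
  2 → (11, 'b')
  3 → (7, 'baabb')
  4 → (10, 'bb')
  5 → (3, 'bbbcbaabb')
  6 → (4, 'bbcbaabb')
  7 → (5, 'bcbaabb')
  8 → (0, 'bccbbbcbaabb')
  9 → (6, 'cbaabb')
  10 → (2, 'cbbbcbaabb')
  11 → (1, 'ccbbbcbaabb')

SA = [8, 9, 11, 7, 10, 3, 4, 5, 0, 6, 2, 1]
i: (SA[i-1],SA[i]) lcp shared
  1: (8,9) 1 'a'
  2: (9,11) 0 ''
  3: (11,7) 1 'b'
  4: (7,10) 1 'b'
  5: (10,3) 2 'bb'
  6: (3,4) 2 'bb'
  7: (4,5) 1 'b'
  8: (5,0) 2 'bc'
  9: (0,6) 0 ''
  10: (6,2) 2 'cb'
  11: (2,1) 1 'c'

n(n+1)/2 = 12·13/2 = 78
Σ LCP = 0 + 1 + 0 + 1 + 1 + 2 + 2 + 1 + 2 + 0 + 2 + 1 = 13
distinct = 78 − 13 = 65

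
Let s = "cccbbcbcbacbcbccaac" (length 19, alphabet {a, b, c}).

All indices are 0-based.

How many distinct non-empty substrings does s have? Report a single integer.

158

rank | idx | suffix
   0 |  16 | aac
   1 |  17 | ac
   2 |   9 | acbcbccaac
   3 |   8 | bacbcbccaac
   4 |   3 | bbcbcbacbcbccaac
   5 |   6 | bcbacbcbccaac
   6 |   4 | bcbcbacbcbccaac
   7 |  11 | bcbccaac
   8 |  13 | bccaac
   9 |  18 | c
  10 |  15 | caac
  11 |   7 | cbacbcbccaac
  12 |   2 | cbbcbcbacbcbccaac
  13 |   5 | cbcbacbcbccaac
  14 |  10 | cbcbccaac
  15 |  12 | cbccaac
  16 |  14 | ccaac
  17 |   1 | ccbbcbcbacbcbccaac
  18 |   0 | cccbbcbcbacbcbccaac

SA = [16, 17, 9, 8, 3, 6, 4, 11, 13, 18, 15, 7, 2, 5, 10, 12, 14, 1, 0]
[i] adj suffixes → lcp
  [1] 16/17 → 1 ('a')
  [2] 17/9 → 2 ('ac')
  [3] 9/8 → 0 ('')
  [4] 8/3 → 1 ('b')
  [5] 3/6 → 1 ('b')
  [6] 6/4 → 3 ('bcb')
  [7] 4/11 → 4 ('bcbc')
  [8] 11/13 → 2 ('bc')
  [9] 13/18 → 0 ('')
  [10] 18/15 → 1 ('c')
  [11] 15/7 → 1 ('c')
  [12] 7/2 → 2 ('cb')
  [13] 2/5 → 2 ('cb')
  [14] 5/10 → 4 ('cbcb')
  [15] 10/12 → 3 ('cbc')
  [16] 12/14 → 1 ('c')
  [17] 14/1 → 2 ('cc')
  [18] 1/0 → 2 ('cc')

n(n+1)/2 = 19·20/2 = 190
Σ LCP = 0 + 1 + 2 + 0 + 1 + 1 + 3 + 4 + 2 + 0 + 1 + 1 + 2 + 2 + 4 + 3 + 1 + 2 + 2 = 32
distinct = 190 − 32 = 158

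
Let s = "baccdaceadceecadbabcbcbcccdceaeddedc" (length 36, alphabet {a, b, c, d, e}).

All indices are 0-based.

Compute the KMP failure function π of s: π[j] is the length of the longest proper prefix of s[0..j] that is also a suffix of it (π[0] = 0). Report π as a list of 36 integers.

π[0] = 0
j=1 s[j]='a': π[1]=0 (border '')
j=2 s[j]='c': π[2]=0 (border '')
j=3 s[j]='c': π[3]=0 (border '')
j=4 s[j]='d': π[4]=0 (border '')
j=5 s[j]='a': π[5]=0 (border '')
j=6 s[j]='c': π[6]=0 (border '')
j=7 s[j]='e': π[7]=0 (border '')
j=8 s[j]='a': π[8]=0 (border '')
j=9 s[j]='d': π[9]=0 (border '')
j=10 s[j]='c': π[10]=0 (border '')
j=11 s[j]='e': π[11]=0 (border '')
j=12 s[j]='e': π[12]=0 (border '')
j=13 s[j]='c': π[13]=0 (border '')
j=14 s[j]='a': π[14]=0 (border '')
j=15 s[j]='d': π[15]=0 (border '')
j=16 s[j]='b': π[16]=1 (border 'b')
j=17 s[j]='a': π[17]=2 (border 'ba')
j=18 s[j]='b': k: 2→0; π[18]=1 (border 'b')
j=19 s[j]='c': k: 1→0; π[19]=0 (border '')
j=20 s[j]='b': π[20]=1 (border 'b')
j=21 s[j]='c': k: 1→0; π[21]=0 (border '')
j=22 s[j]='b': π[22]=1 (border 'b')
j=23 s[j]='c': k: 1→0; π[23]=0 (border '')
j=24 s[j]='c': π[24]=0 (border '')
j=25 s[j]='c': π[25]=0 (border '')
j=26 s[j]='d': π[26]=0 (border '')
j=27 s[j]='c': π[27]=0 (border '')
j=28 s[j]='e': π[28]=0 (border '')
j=29 s[j]='a': π[29]=0 (border '')
j=30 s[j]='e': π[30]=0 (border '')
j=31 s[j]='d': π[31]=0 (border '')
j=32 s[j]='d': π[32]=0 (border '')
j=33 s[j]='e': π[33]=0 (border '')
j=34 s[j]='d': π[34]=0 (border '')
j=35 s[j]='c': π[35]=0 (border '')

[0, 0, 0, 0, 0, 0, 0, 0, 0, 0, 0, 0, 0, 0, 0, 0, 1, 2, 1, 0, 1, 0, 1, 0, 0, 0, 0, 0, 0, 0, 0, 0, 0, 0, 0, 0]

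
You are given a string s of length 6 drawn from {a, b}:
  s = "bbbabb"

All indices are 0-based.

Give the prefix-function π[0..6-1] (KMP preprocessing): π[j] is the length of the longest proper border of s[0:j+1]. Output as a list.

π[0] = 0
j=1 s[j]='b': π[1]=1 (border 'b')
j=2 s[j]='b': π[2]=2 (border 'bb')
j=3 s[j]='a': k: 2→1→0; π[3]=0 (border '')
j=4 s[j]='b': π[4]=1 (border 'b')
j=5 s[j]='b': π[5]=2 (border 'bb')

[0, 1, 2, 0, 1, 2]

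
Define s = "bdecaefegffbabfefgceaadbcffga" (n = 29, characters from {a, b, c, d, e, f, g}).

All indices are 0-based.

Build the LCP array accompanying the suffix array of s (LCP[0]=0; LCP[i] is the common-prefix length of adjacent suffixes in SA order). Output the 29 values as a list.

[0, 1, 1, 1, 1, 0, 1, 1, 1, 0, 1, 1, 0, 1, 0, 1, 1, 2, 1, 0, 1, 2, 1, 2, 1, 2, 0, 1, 1]

rank→(start, suffix):
  0 → (28, 'a')
  1 → (20, 'aadbcffga')
  2 → (12, 'abfefgceaadbcffga')
  3 → (21, 'adbcffga')
  4 → (4, 'aefegffbabfefgceaadbcffga')
  5 → (11, 'babfefgceaadbcffga')
  6 → (23, 'bcffga')
  7 → (0, 'bdecaefegffbabfefgceaadbcffga')
  8 → (13, 'bfefgceaadbcffga')
  9 → (3, 'caefegffbabfefgceaadbcffga')
  10 → (18, 'ceaadbcffga')
  11 → (24, 'cffga')
  12 → (22, 'dbcffga')
  13 → (1, 'decaefegffbabfefgceaadbcffga')
  14 → (19, 'eaadbcffga')
  15 → (2, 'ecaefegffbabfefgceaadbcffga')
  16 → (5, 'efegffbabfefgceaadbcffga')
  17 → (15, 'efgceaadbcffga')
  18 → (7, 'egffbabfefgceaadbcffga')
  19 → (10, 'fbabfefgceaadbcffga')
  20 → (14, 'fefgceaadbcffga')
  21 → (6, 'fegffbabfefgceaadbcffga')
  22 → (9, 'ffbabfefgceaadbcffga')
  23 → (25, 'ffga')
  24 → (26, 'fga')
  25 → (16, 'fgceaadbcffga')
  26 → (27, 'ga')
  27 → (17, 'gceaadbcffga')
  28 → (8, 'gffbabfefgceaadbcffga')

SA = [28, 20, 12, 21, 4, 11, 23, 0, 13, 3, 18, 24, 22, 1, 19, 2, 5, 15, 7, 10, 14, 6, 9, 25, 26, 16, 27, 17, 8]
rank  pair      lcp
   1  s[28:],s[20:]  1  'a'
   2  s[20:],s[12:]  1  'a'
   3  s[12:],s[21:]  1  'a'
   4  s[21:],s[4:]  1  'a'
   5  s[4:],s[11:]  0  ''
   6  s[11:],s[23:]  1  'b'
   7  s[23:],s[0:]  1  'b'
   8  s[0:],s[13:]  1  'b'
   9  s[13:],s[3:]  0  ''
  10  s[3:],s[18:]  1  'c'
  11  s[18:],s[24:]  1  'c'
  12  s[24:],s[22:]  0  ''
  13  s[22:],s[1:]  1  'd'
  14  s[1:],s[19:]  0  ''
  15  s[19:],s[2:]  1  'e'
  16  s[2:],s[5:]  1  'e'
  17  s[5:],s[15:]  2  'ef'
  18  s[15:],s[7:]  1  'e'
  19  s[7:],s[10:]  0  ''
  20  s[10:],s[14:]  1  'f'
  21  s[14:],s[6:]  2  'fe'
  22  s[6:],s[9:]  1  'f'
  23  s[9:],s[25:]  2  'ff'
  24  s[25:],s[26:]  1  'f'
  25  s[26:],s[16:]  2  'fg'
  26  s[16:],s[27:]  0  ''
  27  s[27:],s[17:]  1  'g'
  28  s[17:],s[8:]  1  'g'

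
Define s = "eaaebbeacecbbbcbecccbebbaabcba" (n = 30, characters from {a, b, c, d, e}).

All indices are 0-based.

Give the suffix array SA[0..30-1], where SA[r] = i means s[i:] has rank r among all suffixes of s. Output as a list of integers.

rank | idx | suffix
   0 |  29 | a
   1 |  24 | aabcba
   2 |   1 | aaebbeacecbbbcbecccbebbaabcba
   3 |  25 | abcba
   4 |   7 | acecbbbcbecccbebbaabcba
   5 |   2 | aebbeacecbbbcbecccbebbaabcba
   6 |  28 | ba
   7 |  23 | baabcba
   8 |  22 | bbaabcba
   9 |  11 | bbbcbecccbebbaabcba
  10 |  12 | bbcbecccbebbaabcba
  11 |   4 | bbeacecbbbcbecccbebbaabcba
  12 |  26 | bcba
  13 |  13 | bcbecccbebbaabcba
  14 |   5 | beacecbbbcbecccbebbaabcba
  15 |  20 | bebbaabcba
  16 |  15 | becccbebbaabcba
  17 |  27 | cba
  18 |  10 | cbbbcbecccbebbaabcba
  19 |  19 | cbebbaabcba
  20 |  14 | cbecccbebbaabcba
  21 |  18 | ccbebbaabcba
  22 |  17 | cccbebbaabcba
  23 |   8 | cecbbbcbecccbebbaabcba
  24 |   0 | eaaebbeacecbbbcbecccbebbaabcba
  25 |   6 | eacecbbbcbecccbebbaabcba
  26 |  21 | ebbaabcba
  27 |   3 | ebbeacecbbbcbecccbebbaabcba
  28 |   9 | ecbbbcbecccbebbaabcba
  29 |  16 | ecccbebbaabcba

[29, 24, 1, 25, 7, 2, 28, 23, 22, 11, 12, 4, 26, 13, 5, 20, 15, 27, 10, 19, 14, 18, 17, 8, 0, 6, 21, 3, 9, 16]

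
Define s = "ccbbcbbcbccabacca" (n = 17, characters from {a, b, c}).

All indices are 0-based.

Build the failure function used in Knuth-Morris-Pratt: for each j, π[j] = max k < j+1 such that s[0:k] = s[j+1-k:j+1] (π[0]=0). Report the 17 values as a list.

[0, 1, 0, 0, 1, 0, 0, 1, 0, 1, 2, 0, 0, 0, 1, 2, 0]

π[0] = 0
j=1 s[j]='c': π[1]=1 (border 'c')
j=2 s[j]='b': k: 1→0; π[2]=0 (border '')
j=3 s[j]='b': π[3]=0 (border '')
j=4 s[j]='c': π[4]=1 (border 'c')
j=5 s[j]='b': k: 1→0; π[5]=0 (border '')
j=6 s[j]='b': π[6]=0 (border '')
j=7 s[j]='c': π[7]=1 (border 'c')
j=8 s[j]='b': k: 1→0; π[8]=0 (border '')
j=9 s[j]='c': π[9]=1 (border 'c')
j=10 s[j]='c': π[10]=2 (border 'cc')
j=11 s[j]='a': k: 2→1→0; π[11]=0 (border '')
j=12 s[j]='b': π[12]=0 (border '')
j=13 s[j]='a': π[13]=0 (border '')
j=14 s[j]='c': π[14]=1 (border 'c')
j=15 s[j]='c': π[15]=2 (border 'cc')
j=16 s[j]='a': k: 2→1→0; π[16]=0 (border '')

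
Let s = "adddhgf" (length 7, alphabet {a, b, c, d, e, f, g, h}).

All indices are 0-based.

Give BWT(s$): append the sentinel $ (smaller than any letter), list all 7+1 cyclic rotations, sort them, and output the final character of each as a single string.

rank  rotation  last
    0  $adddhgf  f
    1  adddhgf$  $
    2  dddhgf$a  a
    3  ddhgf$ad  d
    4  dhgf$add  d
    5  f$adddhg  g
    6  gf$adddh  h
    7  hgf$addd  d

f$addghd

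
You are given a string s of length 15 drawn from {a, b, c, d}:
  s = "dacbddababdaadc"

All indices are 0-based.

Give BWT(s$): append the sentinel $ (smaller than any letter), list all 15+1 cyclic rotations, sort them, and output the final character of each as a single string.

rank  rotation          last
    0  $dacbddababdaadc  c
    1  aadc$dacbddababd  d
    2  ababdaadc$dacbdd  d
    3  abdaadc$dacbddab  b
    4  acbddababdaadc$d  d
    5  adc$dacbddababda  a
    6  babdaadc$dacbdda  a
    7  bdaadc$dacbddaba  a
    8  bddababdaadc$dac  c
    9  c$dacbddababdaad  d
   10  cbddababdaadc$da  a
   11  daadc$dacbddabab  b
   12  dababdaadc$dacbd  d
   13  dacbddababdaadc$  $
   14  dc$dacbddababdaa  a
   15  ddababdaadc$dacb  b

cddbdaaacdabd$ab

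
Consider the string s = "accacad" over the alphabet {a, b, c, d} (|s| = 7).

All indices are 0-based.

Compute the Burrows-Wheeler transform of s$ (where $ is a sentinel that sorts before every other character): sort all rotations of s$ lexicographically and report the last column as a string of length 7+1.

dc$ccaaa

rank  rotation  last
    0  $accacad  d
    1  acad$acc  c
    2  accacad$  $
    3  ad$accac  c
    4  cacad$ac  c
    5  cad$acca  a
    6  ccacad$a  a
    7  d$accaca  a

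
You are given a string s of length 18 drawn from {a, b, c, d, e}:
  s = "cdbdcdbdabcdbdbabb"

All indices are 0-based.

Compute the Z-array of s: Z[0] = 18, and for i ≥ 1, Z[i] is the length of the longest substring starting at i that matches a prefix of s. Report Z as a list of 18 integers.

Z[0]=18
i=1: i≥r, start 0; Z[1]=0
i=2: i≥r, start 0; Z[2]=0
i=3: i≥r, start 0; Z[3]=0
i=4: i≥r, start 0; Z[4]=4 extend→box=[4,8)
i=5: min(r-i=3, Z[1]=0)=0; Z[5]=0
i=6: min(r-i=2, Z[2]=0)=0; Z[6]=0
i=7: min(r-i=1, Z[3]=0)=0; Z[7]=0
i=8: i≥r, start 0; Z[8]=0
i=9: i≥r, start 0; Z[9]=0
i=10: i≥r, start 0; Z[10]=4 extend→box=[10,14)
i=11: min(r-i=3, Z[1]=0)=0; Z[11]=0
i=12: min(r-i=2, Z[2]=0)=0; Z[12]=0
i=13: min(r-i=1, Z[3]=0)=0; Z[13]=0
i=14: i≥r, start 0; Z[14]=0
i=15: i≥r, start 0; Z[15]=0
i=16: i≥r, start 0; Z[16]=0
i=17: i≥r, start 0; Z[17]=0

[18, 0, 0, 0, 4, 0, 0, 0, 0, 0, 4, 0, 0, 0, 0, 0, 0, 0]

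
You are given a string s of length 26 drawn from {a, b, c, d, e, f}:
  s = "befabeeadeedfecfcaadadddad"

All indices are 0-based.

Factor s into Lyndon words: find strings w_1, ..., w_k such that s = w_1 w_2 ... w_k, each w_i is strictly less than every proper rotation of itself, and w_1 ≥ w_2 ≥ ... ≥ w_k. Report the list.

["bef", "abeeadeedfecfc", "aadadddad"]

emit factor 1: 'bef' (i=0, period=3)
emit factor 2: 'abeeadeedfecfc' (i=3, period=14)
emit factor 3: 'aadadddad' (i=17, period=9)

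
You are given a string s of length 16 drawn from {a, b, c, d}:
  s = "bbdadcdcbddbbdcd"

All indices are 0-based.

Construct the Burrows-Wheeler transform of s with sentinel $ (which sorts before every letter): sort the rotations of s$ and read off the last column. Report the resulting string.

dd$dbbcdddcbdcbab

rank  rotation           last
    0  $bbdadcdcbddbbdcd  d
    1  adcdcbddbbdcd$bbd  d
    2  bbdadcdcbddbbdcd$  $
    3  bbdcd$bbdadcdcbdd  d
    4  bdadcdcbddbbdcd$b  b
    5  bdcd$bbdadcdcbddb  b
    6  bddbbdcd$bbdadcdc  c
    7  cbddbbdcd$bbdadcd  d
    8  cd$bbdadcdcbddbbd  d
    9  cdcbddbbdcd$bbdad  d
   10  d$bbdadcdcbddbbdc  c
   11  dadcdcbddbbdcd$bb  b
   12  dbbdcd$bbdadcdcbd  d
   13  dcbddbbdcd$bbdadc  c
   14  dcd$bbdadcdcbddbb  b
   15  dcdcbddbbdcd$bbda  a
   16  ddbbdcd$bbdadcdcb  b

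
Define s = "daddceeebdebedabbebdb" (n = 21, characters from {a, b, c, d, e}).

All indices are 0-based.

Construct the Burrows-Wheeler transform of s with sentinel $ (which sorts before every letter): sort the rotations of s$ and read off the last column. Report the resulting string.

rank  rotation                last
    0  $daddceeebdebedabbebdb  b
    1  abbebdb$daddceeebdebed  d
    2  addceeebdebedabbebdb$d  d
    3  b$daddceeebdebedabbebd  d
    4  bbebdb$daddceeebdebeda  a
    5  bdb$daddceeebdebedabbe  e
    6  bdebedabbebdb$daddceee  e
    7  bebdb$daddceeebdebedab  b
    8  bedabbebdb$daddceeebde  e
    9  ceeebdebedabbebdb$dadd  d
   10  dabbebdb$daddceeebdebe  e
   11  daddceeebdebedabbebdb$  $
   12  db$daddceeebdebedabbeb  b
   13  dceeebdebedabbebdb$dad  d
   14  ddceeebdebedabbebdb$da  a
   15  debedabbebdb$daddceeeb  b
   16  ebdb$daddceeebdebedabb  b
   17  ebdebedabbebdb$daddcee  e
   18  ebedabbebdb$daddceeebd  d
   19  edabbebdb$daddceeebdeb  b
   20  eebdebedabbebdb$daddce  e
   21  eeebdebedabbebdb$daddc  c

bdddaeebede$bdabbedbec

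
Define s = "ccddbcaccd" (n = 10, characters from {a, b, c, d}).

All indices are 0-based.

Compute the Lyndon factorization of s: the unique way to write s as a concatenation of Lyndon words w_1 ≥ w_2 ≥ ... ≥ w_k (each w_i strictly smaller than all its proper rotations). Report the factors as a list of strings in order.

["ccdd", "bc", "accd"]

emit factor 1: 'ccdd' (i=0, period=4)
emit factor 2: 'bc' (i=4, period=2)
emit factor 3: 'accd' (i=6, period=4)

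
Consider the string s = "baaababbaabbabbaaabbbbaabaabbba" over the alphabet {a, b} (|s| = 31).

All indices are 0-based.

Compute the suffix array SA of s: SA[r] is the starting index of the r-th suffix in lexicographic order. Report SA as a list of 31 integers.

[30, 1, 15, 22, 2, 8, 25, 16, 23, 3, 12, 5, 9, 26, 17, 29, 0, 14, 21, 7, 24, 11, 4, 28, 13, 20, 6, 10, 27, 19, 18]

sorted suffixes:
  #0 SA[0]=30  'a'
  #1 SA[1]=1  'aaababbaabbabbaaabbbbaabaabbba'
  #2 SA[2]=15  'aaabbbbaabaabbba'
  #3 SA[3]=22  'aabaabbba'
  #4 SA[4]=2  'aababbaabbabbaaabbbbaabaabbba'
  #5 SA[5]=8  'aabbabbaaabbbbaabaabbba'
  #6 SA[6]=25  'aabbba'
  #7 SA[7]=16  'aabbbbaabaabbba'
  #8 SA[8]=23  'abaabbba'
  #9 SA[9]=3  'ababbaabbabbaaabbbbaabaabbba'
  #10 SA[10]=12  'abbaaabbbbaabaabbba'
  #11 SA[11]=5  'abbaabbabbaaabbbbaabaabbba'
  #12 SA[12]=9  'abbabbaaabbbbaabaabbba'
  #13 SA[13]=26  'abbba'
  #14 SA[14]=17  'abbbbaabaabbba'
  #15 SA[15]=29  'ba'
  #16 SA[16]=0  'baaababbaabbabbaaabbbbaabaabbba'
  #17 SA[17]=14  'baaabbbbaabaabbba'
  #18 SA[18]=21  'baabaabbba'
  #19 SA[19]=7  'baabbabbaaabbbbaabaabbba'
  #20 SA[20]=24  'baabbba'
  #21 SA[21]=11  'babbaaabbbbaabaabbba'
  #22 SA[22]=4  'babbaabbabbaaabbbbaabaabbba'
  #23 SA[23]=28  'bba'
  #24 SA[24]=13  'bbaaabbbbaabaabbba'
  #25 SA[25]=20  'bbaabaabbba'
  #26 SA[26]=6  'bbaabbabbaaabbbbaabaabbba'
  #27 SA[27]=10  'bbabbaaabbbbaabaabbba'
  #28 SA[28]=27  'bbba'
  #29 SA[29]=19  'bbbaabaabbba'
  #30 SA[30]=18  'bbbbaabaabbba'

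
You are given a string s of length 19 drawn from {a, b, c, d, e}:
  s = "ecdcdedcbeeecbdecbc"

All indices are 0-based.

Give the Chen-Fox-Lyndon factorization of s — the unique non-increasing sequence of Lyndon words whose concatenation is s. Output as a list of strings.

emit factor 1: 'e' (i=0, period=1)
emit factor 2: 'cdcded' (i=1, period=6)
emit factor 3: 'c' (i=7, period=1)
emit factor 4: 'beeec' (i=8, period=5)
emit factor 5: 'bdec' (i=13, period=4)
emit factor 6: 'bc' (i=17, period=2)

["e", "cdcded", "c", "beeec", "bdec", "bc"]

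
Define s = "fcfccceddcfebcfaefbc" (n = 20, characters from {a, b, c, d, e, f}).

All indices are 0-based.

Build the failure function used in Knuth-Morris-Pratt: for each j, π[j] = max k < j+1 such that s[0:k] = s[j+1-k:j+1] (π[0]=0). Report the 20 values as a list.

π[0] = 0
j=1 s[j]='c': π[1]=0 (border '')
j=2 s[j]='f': π[2]=1 (border 'f')
j=3 s[j]='c': π[3]=2 (border 'fc')
j=4 s[j]='c': k: 2→0; π[4]=0 (border '')
j=5 s[j]='c': π[5]=0 (border '')
j=6 s[j]='e': π[6]=0 (border '')
j=7 s[j]='d': π[7]=0 (border '')
j=8 s[j]='d': π[8]=0 (border '')
j=9 s[j]='c': π[9]=0 (border '')
j=10 s[j]='f': π[10]=1 (border 'f')
j=11 s[j]='e': k: 1→0; π[11]=0 (border '')
j=12 s[j]='b': π[12]=0 (border '')
j=13 s[j]='c': π[13]=0 (border '')
j=14 s[j]='f': π[14]=1 (border 'f')
j=15 s[j]='a': k: 1→0; π[15]=0 (border '')
j=16 s[j]='e': π[16]=0 (border '')
j=17 s[j]='f': π[17]=1 (border 'f')
j=18 s[j]='b': k: 1→0; π[18]=0 (border '')
j=19 s[j]='c': π[19]=0 (border '')

[0, 0, 1, 2, 0, 0, 0, 0, 0, 0, 1, 0, 0, 0, 1, 0, 0, 1, 0, 0]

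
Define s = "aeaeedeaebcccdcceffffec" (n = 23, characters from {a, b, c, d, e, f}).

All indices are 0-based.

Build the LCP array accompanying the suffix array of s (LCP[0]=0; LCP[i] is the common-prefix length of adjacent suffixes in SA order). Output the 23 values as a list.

[0, 2, 2, 0, 0, 1, 2, 2, 1, 1, 0, 1, 0, 3, 1, 1, 1, 1, 1, 0, 1, 2, 3]

rank | idx | suffix
   0 |   0 | aeaeedeaebcccdcceffffec
   1 |   7 | aebcccdcceffffec
   2 |   2 | aeedeaebcccdcceffffec
   3 |   9 | bcccdcceffffec
   4 |  22 | c
   5 |  10 | cccdcceffffec
   6 |  11 | ccdcceffffec
   7 |  14 | cceffffec
   8 |  12 | cdcceffffec
   9 |  15 | ceffffec
  10 |  13 | dcceffffec
  11 |   5 | deaebcccdcceffffec
  12 |   6 | eaebcccdcceffffec
  13 |   1 | eaeedeaebcccdcceffffec
  14 |   8 | ebcccdcceffffec
  15 |  21 | ec
  16 |   4 | edeaebcccdcceffffec
  17 |   3 | eedeaebcccdcceffffec
  18 |  16 | effffec
  19 |  20 | fec
  20 |  19 | ffec
  21 |  18 | fffec
  22 |  17 | ffffec

SA = [0, 7, 2, 9, 22, 10, 11, 14, 12, 15, 13, 5, 6, 1, 8, 21, 4, 3, 16, 20, 19, 18, 17]
rank  pair      lcp
   1  s[0:],s[7:]  2  'ae'
   2  s[7:],s[2:]  2  'ae'
   3  s[2:],s[9:]  0  ''
   4  s[9:],s[22:]  0  ''
   5  s[22:],s[10:]  1  'c'
   6  s[10:],s[11:]  2  'cc'
   7  s[11:],s[14:]  2  'cc'
   8  s[14:],s[12:]  1  'c'
   9  s[12:],s[15:]  1  'c'
  10  s[15:],s[13:]  0  ''
  11  s[13:],s[5:]  1  'd'
  12  s[5:],s[6:]  0  ''
  13  s[6:],s[1:]  3  'eae'
  14  s[1:],s[8:]  1  'e'
  15  s[8:],s[21:]  1  'e'
  16  s[21:],s[4:]  1  'e'
  17  s[4:],s[3:]  1  'e'
  18  s[3:],s[16:]  1  'e'
  19  s[16:],s[20:]  0  ''
  20  s[20:],s[19:]  1  'f'
  21  s[19:],s[18:]  2  'ff'
  22  s[18:],s[17:]  3  'fff'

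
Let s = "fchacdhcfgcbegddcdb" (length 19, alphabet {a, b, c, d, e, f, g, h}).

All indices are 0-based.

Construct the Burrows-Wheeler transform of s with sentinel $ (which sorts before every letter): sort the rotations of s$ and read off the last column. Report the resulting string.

bhdcgdahfcdgcb$cfecd

rank  rotation              last
    0  $fchacdhcfgcbegddcdb  b
    1  acdhcfgcbegddcdb$fch  h
    2  b$fchacdhcfgcbegddcd  d
    3  begddcdb$fchacdhcfgc  c
    4  cbegddcdb$fchacdhcfg  g
    5  cdb$fchacdhcfgcbegdd  d
    6  cdhcfgcbegddcdb$fcha  a
    7  cfgcbegddcdb$fchacdh  h
    8  chacdhcfgcbegddcdb$f  f
    9  db$fchacdhcfgcbegddc  c
   10  dcdb$fchacdhcfgcbegd  d
   11  ddcdb$fchacdhcfgcbeg  g
   12  dhcfgcbegddcdb$fchac  c
   13  egddcdb$fchacdhcfgcb  b
   14  fchacdhcfgcbegddcdb$  $
   15  fgcbegddcdb$fchacdhc  c
   16  gcbegddcdb$fchacdhcf  f
   17  gddcdb$fchacdhcfgcbe  e
   18  hacdhcfgcbegddcdb$fc  c
   19  hcfgcbegddcdb$fchacd  d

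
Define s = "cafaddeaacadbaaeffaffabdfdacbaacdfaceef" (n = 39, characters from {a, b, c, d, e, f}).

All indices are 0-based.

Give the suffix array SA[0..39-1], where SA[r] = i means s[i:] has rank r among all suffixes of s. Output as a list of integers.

rank | idx | suffix
   0 |   7 | aacadbaaeffaffabdfdacbaacdfaceef
   1 |  29 | aacdfaceef
   2 |  13 | aaeffaffabdfdacbaacdfaceef
   3 |  21 | abdfdacbaacdfaceef
   4 |   8 | acadbaaeffaffabdfdacbaacdfaceef
   5 |  26 | acbaacdfaceef
   6 |  30 | acdfaceef
   7 |  34 | aceef
   8 |  10 | adbaaeffaffabdfdacbaacdfaceef
   9 |   3 | addeaacadbaaeffaffabdfdacbaacdfaceef
  10 |  14 | aeffaffabdfdacbaacdfaceef
  11 |   1 | afaddeaacadbaaeffaffabdfdacbaacdfaceef
  12 |  18 | affabdfdacbaacdfaceef
  13 |  28 | baacdfaceef
  14 |  12 | baaeffaffabdfdacbaacdfaceef
  15 |  22 | bdfdacbaacdfaceef
  16 |   9 | cadbaaeffaffabdfdacbaacdfaceef
  17 |   0 | cafaddeaacadbaaeffaffabdfdacbaacdfaceef
  18 |  27 | cbaacdfaceef
  19 |  31 | cdfaceef
  20 |  35 | ceef
  21 |  25 | dacbaacdfaceef
  22 |  11 | dbaaeffaffabdfdacbaacdfaceef
  23 |   4 | ddeaacadbaaeffaffabdfdacbaacdfaceef
  24 |   5 | deaacadbaaeffaffabdfdacbaacdfaceef
  25 |  32 | dfaceef
  26 |  23 | dfdacbaacdfaceef
  27 |   6 | eaacadbaaeffaffabdfdacbaacdfaceef
  28 |  36 | eef
  29 |  37 | ef
  30 |  15 | effaffabdfdacbaacdfaceef
  31 |  38 | f
  32 |  20 | fabdfdacbaacdfaceef
  33 |  33 | faceef
  34 |   2 | faddeaacadbaaeffaffabdfdacbaacdfaceef
  35 |  17 | faffabdfdacbaacdfaceef
  36 |  24 | fdacbaacdfaceef
  37 |  19 | ffabdfdacbaacdfaceef
  38 |  16 | ffaffabdfdacbaacdfaceef

[7, 29, 13, 21, 8, 26, 30, 34, 10, 3, 14, 1, 18, 28, 12, 22, 9, 0, 27, 31, 35, 25, 11, 4, 5, 32, 23, 6, 36, 37, 15, 38, 20, 33, 2, 17, 24, 19, 16]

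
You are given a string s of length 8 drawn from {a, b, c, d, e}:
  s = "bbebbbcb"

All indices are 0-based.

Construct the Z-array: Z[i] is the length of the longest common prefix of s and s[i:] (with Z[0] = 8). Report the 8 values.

Z[0]=8
i=1: fresh scan; Z[1]=1 scan→box=[1,2)
i=2: fresh scan; Z[2]=0
i=3: fresh scan; Z[3]=2 scan→box=[3,5)
i=4: min(r-i=1, Z[1]=1)=1; Z[4]=2 scan→box=[4,6)
i=5: min(r-i=1, Z[1]=1)=1; Z[5]=1
i=6: fresh scan; Z[6]=0
i=7: fresh scan; Z[7]=1 scan→box=[7,8)

[8, 1, 0, 2, 2, 1, 0, 1]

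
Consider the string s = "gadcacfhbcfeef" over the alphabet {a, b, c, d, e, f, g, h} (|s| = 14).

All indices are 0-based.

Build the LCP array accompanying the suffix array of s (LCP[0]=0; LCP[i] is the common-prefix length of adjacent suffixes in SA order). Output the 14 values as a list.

rank→(start, suffix):
  0 → (4, 'acfhbcfeef')
  1 → (1, 'adcacfhbcfeef')
  2 → (8, 'bcfeef')
  3 → (3, 'cacfhbcfeef')
  4 → (9, 'cfeef')
  5 → (5, 'cfhbcfeef')
  6 → (2, 'dcacfhbcfeef')
  7 → (11, 'eef')
  8 → (12, 'ef')
  9 → (13, 'f')
  10 → (10, 'feef')
  11 → (6, 'fhbcfeef')
  12 → (0, 'gadcacfhbcfeef')
  13 → (7, 'hbcfeef')

SA = [4, 1, 8, 3, 9, 5, 2, 11, 12, 13, 10, 6, 0, 7]
i: (SA[i-1],SA[i]) lcp shared
  1: (4,1) 1 'a'
  2: (1,8) 0 ''
  3: (8,3) 0 ''
  4: (3,9) 1 'c'
  5: (9,5) 2 'cf'
  6: (5,2) 0 ''
  7: (2,11) 0 ''
  8: (11,12) 1 'e'
  9: (12,13) 0 ''
  10: (13,10) 1 'f'
  11: (10,6) 1 'f'
  12: (6,0) 0 ''
  13: (0,7) 0 ''

[0, 1, 0, 0, 1, 2, 0, 0, 1, 0, 1, 1, 0, 0]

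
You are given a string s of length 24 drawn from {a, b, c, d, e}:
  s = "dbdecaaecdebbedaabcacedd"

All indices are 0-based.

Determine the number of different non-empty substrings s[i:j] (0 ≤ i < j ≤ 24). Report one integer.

rank | idx | suffix
   0 |  15 | aabcacedd
   1 |   5 | aaecdebbedaabcacedd
   2 |  16 | abcacedd
   3 |  19 | acedd
   4 |   6 | aecdebbedaabcacedd
   5 |  11 | bbedaabcacedd
   6 |  17 | bcacedd
   7 |   1 | bdecaaecdebbedaabcacedd
   8 |  12 | bedaabcacedd
   9 |   4 | caaecdebbedaabcacedd
  10 |  18 | cacedd
  11 |   8 | cdebbedaabcacedd
  12 |  20 | cedd
  13 |  23 | d
  14 |  14 | daabcacedd
  15 |   0 | dbdecaaecdebbedaabcacedd
  16 |  22 | dd
  17 |   9 | debbedaabcacedd
  18 |   2 | decaaecdebbedaabcacedd
  19 |  10 | ebbedaabcacedd
  20 |   3 | ecaaecdebbedaabcacedd
  21 |   7 | ecdebbedaabcacedd
  22 |  13 | edaabcacedd
  23 |  21 | edd

SA = [15, 5, 16, 19, 6, 11, 17, 1, 12, 4, 18, 8, 20, 23, 14, 0, 22, 9, 2, 10, 3, 7, 13, 21]
rank  pair      lcp
   1  s[15:],s[5:]  2  'aa'
   2  s[5:],s[16:]  1  'a'
   3  s[16:],s[19:]  1  'a'
   4  s[19:],s[6:]  1  'a'
   5  s[6:],s[11:]  0  ''
   6  s[11:],s[17:]  1  'b'
   7  s[17:],s[1:]  1  'b'
   8  s[1:],s[12:]  1  'b'
   9  s[12:],s[4:]  0  ''
  10  s[4:],s[18:]  2  'ca'
  11  s[18:],s[8:]  1  'c'
  12  s[8:],s[20:]  1  'c'
  13  s[20:],s[23:]  0  ''
  14  s[23:],s[14:]  1  'd'
  15  s[14:],s[0:]  1  'd'
  16  s[0:],s[22:]  1  'd'
  17  s[22:],s[9:]  1  'd'
  18  s[9:],s[2:]  2  'de'
  19  s[2:],s[10:]  0  ''
  20  s[10:],s[3:]  1  'e'
  21  s[3:],s[7:]  2  'ec'
  22  s[7:],s[13:]  1  'e'
  23  s[13:],s[21:]  2  'ed'

n(n+1)/2 = 24·25/2 = 300
Σ LCP = 0 + 2 + 1 + 1 + 1 + 0 + 1 + 1 + 1 + 0 + 2 + 1 + 1 + 0 + 1 + 1 + 1 + 1 + 2 + 0 + 1 + 2 + 1 + 2 = 24
distinct = 300 − 24 = 276

276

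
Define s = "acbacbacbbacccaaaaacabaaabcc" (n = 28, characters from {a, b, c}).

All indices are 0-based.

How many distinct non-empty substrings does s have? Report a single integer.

rank | idx | suffix
   0 |  14 | aaaaacabaaabcc
   1 |  15 | aaaacabaaabcc
   2 |  22 | aaabcc
   3 |  16 | aaacabaaabcc
   4 |  23 | aabcc
   5 |  17 | aacabaaabcc
   6 |  20 | abaaabcc
   7 |  24 | abcc
   8 |  18 | acabaaabcc
   9 |   0 | acbacbacbbacccaaaaacabaaabcc
  10 |   3 | acbacbbacccaaaaacabaaabcc
  11 |   6 | acbbacccaaaaacabaaabcc
  12 |  10 | acccaaaaacabaaabcc
  13 |  21 | baaabcc
  14 |   2 | bacbacbbacccaaaaacabaaabcc
  15 |   5 | bacbbacccaaaaacabaaabcc
  16 |   9 | bacccaaaaacabaaabcc
  17 |   8 | bbacccaaaaacabaaabcc
  18 |  25 | bcc
  19 |  27 | c
  20 |  13 | caaaaacabaaabcc
  21 |  19 | cabaaabcc
  22 |   1 | cbacbacbbacccaaaaacabaaabcc
  23 |   4 | cbacbbacccaaaaacabaaabcc
  24 |   7 | cbbacccaaaaacabaaabcc
  25 |  26 | cc
  26 |  12 | ccaaaaacabaaabcc
  27 |  11 | cccaaaaacabaaabcc

SA = [14, 15, 22, 16, 23, 17, 20, 24, 18, 0, 3, 6, 10, 21, 2, 5, 9, 8, 25, 27, 13, 19, 1, 4, 7, 26, 12, 11]
i: (SA[i-1],SA[i]) lcp shared
  1: (14,15) 4 'aaaa'
  2: (15,22) 3 'aaa'
  3: (22,16) 3 'aaa'
  4: (16,23) 2 'aa'
  5: (23,17) 2 'aa'
  6: (17,20) 1 'a'
  7: (20,24) 2 'ab'
  8: (24,18) 1 'a'
  9: (18,0) 2 'ac'
  10: (0,3) 6 'acbacb'
  11: (3,6) 3 'acb'
  12: (6,10) 2 'ac'
  13: (10,21) 0 ''
  14: (21,2) 2 'ba'
  15: (2,5) 4 'bacb'
  16: (5,9) 3 'bac'
  17: (9,8) 1 'b'
  18: (8,25) 1 'b'
  19: (25,27) 0 ''
  20: (27,13) 1 'c'
  21: (13,19) 2 'ca'
  22: (19,1) 1 'c'
  23: (1,4) 5 'cbacb'
  24: (4,7) 2 'cb'
  25: (7,26) 1 'c'
  26: (26,12) 2 'cc'
  27: (12,11) 2 'cc'

n(n+1)/2 = 28·29/2 = 406
Σ LCP = 0 + 4 + 3 + 3 + 2 + 2 + 1 + 2 + 1 + 2 + 6 + 3 + 2 + 0 + 2 + 4 + 3 + 1 + 1 + 0 + 1 + 2 + 1 + 5 + 2 + 1 + 2 + 2 = 58
distinct = 406 − 58 = 348

348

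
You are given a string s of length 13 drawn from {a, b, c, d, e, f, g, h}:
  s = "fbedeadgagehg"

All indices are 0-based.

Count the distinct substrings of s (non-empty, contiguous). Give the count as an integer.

sorted suffixes:
  #0 SA[0]=5  'adgagehg'
  #1 SA[1]=8  'agehg'
  #2 SA[2]=1  'bedeadgagehg'
  #3 SA[3]=3  'deadgagehg'
  #4 SA[4]=6  'dgagehg'
  #5 SA[5]=4  'eadgagehg'
  #6 SA[6]=2  'edeadgagehg'
  #7 SA[7]=10  'ehg'
  #8 SA[8]=0  'fbedeadgagehg'
  #9 SA[9]=12  'g'
  #10 SA[10]=7  'gagehg'
  #11 SA[11]=9  'gehg'
  #12 SA[12]=11  'hg'

SA = [5, 8, 1, 3, 6, 4, 2, 10, 0, 12, 7, 9, 11]
i: (SA[i-1],SA[i]) lcp shared
  1: (5,8) 1 'a'
  2: (8,1) 0 ''
  3: (1,3) 0 ''
  4: (3,6) 1 'd'
  5: (6,4) 0 ''
  6: (4,2) 1 'e'
  7: (2,10) 1 'e'
  8: (10,0) 0 ''
  9: (0,12) 0 ''
  10: (12,7) 1 'g'
  11: (7,9) 1 'g'
  12: (9,11) 0 ''

n(n+1)/2 = 13·14/2 = 91
Σ LCP = 0 + 1 + 0 + 0 + 1 + 0 + 1 + 1 + 0 + 0 + 1 + 1 + 0 = 6
distinct = 91 − 6 = 85

85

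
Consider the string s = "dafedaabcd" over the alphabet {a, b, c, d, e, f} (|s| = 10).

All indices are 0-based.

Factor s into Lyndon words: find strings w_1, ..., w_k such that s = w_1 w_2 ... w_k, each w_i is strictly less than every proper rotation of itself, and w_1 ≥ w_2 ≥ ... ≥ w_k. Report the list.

["d", "afed", "aabcd"]

emit factor 1: 'd' (i=0, period=1)
emit factor 2: 'afed' (i=1, period=4)
emit factor 3: 'aabcd' (i=5, period=5)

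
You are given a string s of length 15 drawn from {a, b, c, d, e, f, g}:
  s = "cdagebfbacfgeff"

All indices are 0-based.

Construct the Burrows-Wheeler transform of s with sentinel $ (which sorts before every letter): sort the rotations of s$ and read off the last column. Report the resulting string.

fbdfe$acggfbecaf

rank  rotation          last
    0  $cdagebfbacfgeff  f
    1  acfgeff$cdagebfb  b
    2  agebfbacfgeff$cd  d
    3  bacfgeff$cdagebf  f
    4  bfbacfgeff$cdage  e
    5  cdagebfbacfgeff$  $
    6  cfgeff$cdagebfba  a
    7  dagebfbacfgeff$c  c
    8  ebfbacfgeff$cdag  g
    9  eff$cdagebfbacfg  g
   10  f$cdagebfbacfgef  f
   11  fbacfgeff$cdageb  b
   12  ff$cdagebfbacfge  e
   13  fgeff$cdagebfbac  c
   14  gebfbacfgeff$cda  a
   15  geff$cdagebfbacf  f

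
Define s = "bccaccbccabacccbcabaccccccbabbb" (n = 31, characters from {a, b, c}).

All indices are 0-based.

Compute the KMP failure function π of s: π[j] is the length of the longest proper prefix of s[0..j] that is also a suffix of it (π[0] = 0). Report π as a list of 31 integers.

π[0] = 0
j=1 s[j]='c': π[1]=0 (border '')
j=2 s[j]='c': π[2]=0 (border '')
j=3 s[j]='a': π[3]=0 (border '')
j=4 s[j]='c': π[4]=0 (border '')
j=5 s[j]='c': π[5]=0 (border '')
j=6 s[j]='b': π[6]=1 (border 'b')
j=7 s[j]='c': π[7]=2 (border 'bc')
j=8 s[j]='c': π[8]=3 (border 'bcc')
j=9 s[j]='a': π[9]=4 (border 'bcca')
j=10 s[j]='b': k: 4→0; π[10]=1 (border 'b')
j=11 s[j]='a': k: 1→0; π[11]=0 (border '')
j=12 s[j]='c': π[12]=0 (border '')
j=13 s[j]='c': π[13]=0 (border '')
j=14 s[j]='c': π[14]=0 (border '')
j=15 s[j]='b': π[15]=1 (border 'b')
j=16 s[j]='c': π[16]=2 (border 'bc')
j=17 s[j]='a': k: 2→0; π[17]=0 (border '')
j=18 s[j]='b': π[18]=1 (border 'b')
j=19 s[j]='a': k: 1→0; π[19]=0 (border '')
j=20 s[j]='c': π[20]=0 (border '')
j=21 s[j]='c': π[21]=0 (border '')
j=22 s[j]='c': π[22]=0 (border '')
j=23 s[j]='c': π[23]=0 (border '')
j=24 s[j]='c': π[24]=0 (border '')
j=25 s[j]='c': π[25]=0 (border '')
j=26 s[j]='b': π[26]=1 (border 'b')
j=27 s[j]='a': k: 1→0; π[27]=0 (border '')
j=28 s[j]='b': π[28]=1 (border 'b')
j=29 s[j]='b': k: 1→0; π[29]=1 (border 'b')
j=30 s[j]='b': k: 1→0; π[30]=1 (border 'b')

[0, 0, 0, 0, 0, 0, 1, 2, 3, 4, 1, 0, 0, 0, 0, 1, 2, 0, 1, 0, 0, 0, 0, 0, 0, 0, 1, 0, 1, 1, 1]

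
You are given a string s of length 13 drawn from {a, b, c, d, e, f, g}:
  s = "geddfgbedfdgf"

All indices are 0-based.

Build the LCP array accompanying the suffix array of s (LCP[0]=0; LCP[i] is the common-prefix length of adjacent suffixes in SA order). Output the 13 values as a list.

sorted suffixes:
  #0 SA[0]=6  'bedfdgf'
  #1 SA[1]=2  'ddfgbedfdgf'
  #2 SA[2]=8  'dfdgf'
  #3 SA[3]=3  'dfgbedfdgf'
  #4 SA[4]=10  'dgf'
  #5 SA[5]=1  'eddfgbedfdgf'
  #6 SA[6]=7  'edfdgf'
  #7 SA[7]=12  'f'
  #8 SA[8]=9  'fdgf'
  #9 SA[9]=4  'fgbedfdgf'
  #10 SA[10]=5  'gbedfdgf'
  #11 SA[11]=0  'geddfgbedfdgf'
  #12 SA[12]=11  'gf'

SA = [6, 2, 8, 3, 10, 1, 7, 12, 9, 4, 5, 0, 11]
i: (SA[i-1],SA[i]) lcp shared
  1: (6,2) 0 ''
  2: (2,8) 1 'd'
  3: (8,3) 2 'df'
  4: (3,10) 1 'd'
  5: (10,1) 0 ''
  6: (1,7) 2 'ed'
  7: (7,12) 0 ''
  8: (12,9) 1 'f'
  9: (9,4) 1 'f'
  10: (4,5) 0 ''
  11: (5,0) 1 'g'
  12: (0,11) 1 'g'

[0, 0, 1, 2, 1, 0, 2, 0, 1, 1, 0, 1, 1]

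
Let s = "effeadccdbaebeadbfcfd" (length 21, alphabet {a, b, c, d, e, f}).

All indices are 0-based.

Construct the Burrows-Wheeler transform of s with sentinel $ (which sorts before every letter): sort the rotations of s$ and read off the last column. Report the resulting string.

rank  rotation                last
    0  $effeadccdbaebeadbfcfd  d
    1  adbfcfd$effeadccdbaebe  e
    2  adccdbaebeadbfcfd$effe  e
    3  aebeadbfcfd$effeadccdb  b
    4  baebeadbfcfd$effeadccd  d
    5  beadbfcfd$effeadccdbae  e
    6  bfcfd$effeadccdbaebead  d
    7  ccdbaebeadbfcfd$effead  d
    8  cdbaebeadbfcfd$effeadc  c
    9  cfd$effeadccdbaebeadbf  f
   10  d$effeadccdbaebeadbfcf  f
   11  dbaebeadbfcfd$effeadcc  c
   12  dbfcfd$effeadccdbaebea  a
   13  dccdbaebeadbfcfd$effea  a
   14  eadbfcfd$effeadccdbaeb  b
   15  eadccdbaebeadbfcfd$eff  f
   16  ebeadbfcfd$effeadccdba  a
   17  effeadccdbaebeadbfcfd$  $
   18  fcfd$effeadccdbaebeadb  b
   19  fd$effeadccdbaebeadbfc  c
   20  feadccdbaebeadbfcfd$ef  f
   21  ffeadccdbaebeadbfcfd$e  e

deebdeddcffcaabfa$bcfe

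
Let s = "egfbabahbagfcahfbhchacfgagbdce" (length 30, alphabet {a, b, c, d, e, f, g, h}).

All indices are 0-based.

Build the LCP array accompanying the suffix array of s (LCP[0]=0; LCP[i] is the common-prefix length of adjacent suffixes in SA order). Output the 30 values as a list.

rank→(start, suffix):
  0 → (4, 'abahbagfcahfbhchacfgagbdce')
  1 → (20, 'acfgagbdce')
  2 → (24, 'agbdce')
  3 → (9, 'agfcahfbhchacfgagbdce')
  4 → (6, 'ahbagfcahfbhchacfgagbdce')
  5 → (13, 'ahfbhchacfgagbdce')
  6 → (3, 'babahbagfcahfbhchacfgagbdce')
  7 → (8, 'bagfcahfbhchacfgagbdce')
  8 → (5, 'bahbagfcahfbhchacfgagbdce')
  9 → (26, 'bdce')
  10 → (16, 'bhchacfgagbdce')
  11 → (12, 'cahfbhchacfgagbdce')
  12 → (28, 'ce')
  13 → (21, 'cfgagbdce')
  14 → (18, 'chacfgagbdce')
  15 → (27, 'dce')
  16 → (29, 'e')
  17 → (0, 'egfbabahbagfcahfbhchacfgagbdce')
  18 → (2, 'fbabahbagfcahfbhchacfgagbdce')
  19 → (15, 'fbhchacfgagbdce')
  20 → (11, 'fcahfbhchacfgagbdce')
  21 → (22, 'fgagbdce')
  22 → (23, 'gagbdce')
  23 → (25, 'gbdce')
  24 → (1, 'gfbabahbagfcahfbhchacfgagbdce')
  25 → (10, 'gfcahfbhchacfgagbdce')
  26 → (19, 'hacfgagbdce')
  27 → (7, 'hbagfcahfbhchacfgagbdce')
  28 → (17, 'hchacfgagbdce')
  29 → (14, 'hfbhchacfgagbdce')

SA = [4, 20, 24, 9, 6, 13, 3, 8, 5, 26, 16, 12, 28, 21, 18, 27, 29, 0, 2, 15, 11, 22, 23, 25, 1, 10, 19, 7, 17, 14]
i: (SA[i-1],SA[i]) lcp shared
  1: (4,20) 1 'a'
  2: (20,24) 1 'a'
  3: (24,9) 2 'ag'
  4: (9,6) 1 'a'
  5: (6,13) 2 'ah'
  6: (13,3) 0 ''
  7: (3,8) 2 'ba'
  8: (8,5) 2 'ba'
  9: (5,26) 1 'b'
  10: (26,16) 1 'b'
  11: (16,12) 0 ''
  12: (12,28) 1 'c'
  13: (28,21) 1 'c'
  14: (21,18) 1 'c'
  15: (18,27) 0 ''
  16: (27,29) 0 ''
  17: (29,0) 1 'e'
  18: (0,2) 0 ''
  19: (2,15) 2 'fb'
  20: (15,11) 1 'f'
  21: (11,22) 1 'f'
  22: (22,23) 0 ''
  23: (23,25) 1 'g'
  24: (25,1) 1 'g'
  25: (1,10) 2 'gf'
  26: (10,19) 0 ''
  27: (19,7) 1 'h'
  28: (7,17) 1 'h'
  29: (17,14) 1 'h'

[0, 1, 1, 2, 1, 2, 0, 2, 2, 1, 1, 0, 1, 1, 1, 0, 0, 1, 0, 2, 1, 1, 0, 1, 1, 2, 0, 1, 1, 1]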